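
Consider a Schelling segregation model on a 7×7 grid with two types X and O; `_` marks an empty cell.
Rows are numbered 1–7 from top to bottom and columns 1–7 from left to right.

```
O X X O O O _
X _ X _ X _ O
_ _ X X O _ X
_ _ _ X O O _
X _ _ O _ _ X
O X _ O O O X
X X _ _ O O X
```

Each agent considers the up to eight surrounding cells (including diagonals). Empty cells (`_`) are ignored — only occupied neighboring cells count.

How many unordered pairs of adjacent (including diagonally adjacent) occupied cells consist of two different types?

25

Scan each occupied cell's neighbors to the right and below (and the two forward diagonals) so each pair is counted once.
From row 1: 7 unlike of 14 pairs (running 7/14).
From row 2: 2 unlike of 5 pairs (running 9/19).
From row 3: 4 unlike of 9 pairs (running 13/28).
From row 4: 3 unlike of 5 pairs (running 16/33).
From row 5: 2 unlike of 6 pairs (running 18/39).
From row 6: 6 unlike of 16 pairs (running 24/55).
From row 7: 1 unlike of 3 pairs (running 25/58).
Total adjacent occupied pairs: 58; unlike-type pairs: 25.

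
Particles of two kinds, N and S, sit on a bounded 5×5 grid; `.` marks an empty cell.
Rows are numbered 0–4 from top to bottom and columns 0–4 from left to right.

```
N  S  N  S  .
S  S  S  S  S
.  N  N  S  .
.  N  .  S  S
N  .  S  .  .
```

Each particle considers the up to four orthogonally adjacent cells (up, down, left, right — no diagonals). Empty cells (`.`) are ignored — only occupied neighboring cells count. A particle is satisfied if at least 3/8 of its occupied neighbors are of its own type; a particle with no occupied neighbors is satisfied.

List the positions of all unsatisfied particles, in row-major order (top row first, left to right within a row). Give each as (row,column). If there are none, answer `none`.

(0,0), (0,1), (0,2), (2,2)

Row 0: (0,0)N 0/2 unhappy · (0,1)S 1/3 unhappy · (0,2)N 0/3 unhappy · (0,3)S 1/2 ok
Row 1: (1,0)S 1/2 ok · (1,1)S 3/4 ok · (1,2)S 2/4 ok · (1,3)S 4/4 ok · (1,4)S 1/1 ok
Row 2: (2,1)N 2/3 ok · (2,2)N 1/3 unhappy · (2,3)S 2/3 ok
Row 3: (3,1)N 1/1 ok · (3,3)S 2/2 ok · (3,4)S 1/1 ok
Row 4: (4,0)N 0/0 ok · (4,2)S 0/0 ok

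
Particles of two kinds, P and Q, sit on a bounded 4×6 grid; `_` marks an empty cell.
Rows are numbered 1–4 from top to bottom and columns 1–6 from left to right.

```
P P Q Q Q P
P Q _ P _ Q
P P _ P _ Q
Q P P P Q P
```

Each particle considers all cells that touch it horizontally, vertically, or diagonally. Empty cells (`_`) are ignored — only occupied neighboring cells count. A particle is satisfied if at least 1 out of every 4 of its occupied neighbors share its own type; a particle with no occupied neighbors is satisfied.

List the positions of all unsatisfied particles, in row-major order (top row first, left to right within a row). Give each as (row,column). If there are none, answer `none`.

(1,1)P 2/3 satisfied
(1,2)P 2/4 satisfied
(1,3)Q 2/4 satisfied
(1,4)Q 2/3 satisfied
(1,5)Q 2/4 satisfied
(1,6)P 0/2 not
(2,1)P 4/5 satisfied
(2,2)Q 1/6 not
(2,4)P 1/4 satisfied
(2,6)Q 2/3 satisfied
(3,1)P 3/5 satisfied
(3,2)P 4/6 satisfied
(3,4)P 3/4 satisfied
(3,6)Q 2/3 satisfied
(4,1)Q 0/3 not
(4,2)P 3/4 satisfied
(4,3)P 4/4 satisfied
(4,4)P 2/3 satisfied
(4,5)Q 1/4 satisfied
(4,6)P 0/2 not

(1,6), (2,2), (4,1), (4,6)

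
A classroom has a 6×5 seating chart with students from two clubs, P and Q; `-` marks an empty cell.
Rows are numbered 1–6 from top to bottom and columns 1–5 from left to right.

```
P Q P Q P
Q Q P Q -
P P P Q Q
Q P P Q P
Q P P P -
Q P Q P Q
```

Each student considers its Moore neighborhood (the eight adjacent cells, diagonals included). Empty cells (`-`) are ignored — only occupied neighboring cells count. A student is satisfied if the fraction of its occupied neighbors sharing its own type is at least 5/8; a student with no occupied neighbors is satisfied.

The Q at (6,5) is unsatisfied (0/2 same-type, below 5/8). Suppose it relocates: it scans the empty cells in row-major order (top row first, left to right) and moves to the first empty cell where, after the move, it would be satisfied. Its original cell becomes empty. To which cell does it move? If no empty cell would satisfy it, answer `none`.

Vacating (6,5). Empty cells in order:
  (2,5): 4/5 same-type → satisfied — stop here.

(2,5)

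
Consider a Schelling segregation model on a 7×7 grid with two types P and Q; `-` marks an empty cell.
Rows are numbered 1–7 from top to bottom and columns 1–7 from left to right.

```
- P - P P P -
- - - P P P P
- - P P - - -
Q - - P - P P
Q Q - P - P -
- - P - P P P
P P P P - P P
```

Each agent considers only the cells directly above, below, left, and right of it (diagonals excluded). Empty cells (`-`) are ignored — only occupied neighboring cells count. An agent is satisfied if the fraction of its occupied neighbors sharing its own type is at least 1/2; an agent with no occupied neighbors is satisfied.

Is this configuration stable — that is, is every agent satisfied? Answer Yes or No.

Row 1: (1,2)P 0/0 ✓ · (1,4)P 2/2 ✓ · (1,5)P 3/3 ✓ · (1,6)P 2/2 ✓
Row 2: (2,4)P 3/3 ✓ · (2,5)P 3/3 ✓ · (2,6)P 3/3 ✓ · (2,7)P 1/1 ✓
Row 3: (3,3)P 1/1 ✓ · (3,4)P 3/3 ✓
Row 4: (4,1)Q 1/1 ✓ · (4,4)P 2/2 ✓ · (4,6)P 2/2 ✓ · (4,7)P 1/1 ✓
Row 5: (5,1)Q 2/2 ✓ · (5,2)Q 1/1 ✓ · (5,4)P 1/1 ✓ · (5,6)P 2/2 ✓
Row 6: (6,3)P 1/1 ✓ · (6,5)P 1/1 ✓ · (6,6)P 4/4 ✓ · (6,7)P 2/2 ✓
Row 7: (7,1)P 1/1 ✓ · (7,2)P 2/2 ✓ · (7,3)P 3/3 ✓ · (7,4)P 1/1 ✓ · (7,6)P 2/2 ✓ · (7,7)P 2/2 ✓
All meet the threshold, so the configuration is stable.

Yes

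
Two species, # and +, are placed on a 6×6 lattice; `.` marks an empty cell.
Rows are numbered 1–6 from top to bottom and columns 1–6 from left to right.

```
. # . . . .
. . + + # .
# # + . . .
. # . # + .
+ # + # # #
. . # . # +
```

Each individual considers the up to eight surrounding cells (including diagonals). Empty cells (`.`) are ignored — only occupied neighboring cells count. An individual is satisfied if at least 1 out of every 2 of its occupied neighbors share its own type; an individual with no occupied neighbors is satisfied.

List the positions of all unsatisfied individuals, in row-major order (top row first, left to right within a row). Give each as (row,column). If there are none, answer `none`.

(1,2), (2,5), (3,3), (4,4), (4,5), (5,1), (5,3), (6,6)

Row 1: (1,2)# 0/1 not
Row 2: (2,3)+ 2/4 satisfied · (2,4)+ 2/3 satisfied · (2,5)# 0/1 not
Row 3: (3,1)# 2/2 satisfied · (3,2)# 2/4 satisfied · (3,3)+ 2/5 not
Row 4: (4,2)# 3/6 satisfied · (4,4)# 2/5 not · (4,5)+ 0/4 not
Row 5: (5,1)+ 0/2 not · (5,2)# 2/4 satisfied · (5,3)+ 0/5 not · (5,4)# 4/6 satisfied · (5,5)# 4/6 satisfied · (5,6)# 2/4 satisfied
Row 6: (6,3)# 2/3 satisfied · (6,5)# 3/4 satisfied · (6,6)+ 0/3 not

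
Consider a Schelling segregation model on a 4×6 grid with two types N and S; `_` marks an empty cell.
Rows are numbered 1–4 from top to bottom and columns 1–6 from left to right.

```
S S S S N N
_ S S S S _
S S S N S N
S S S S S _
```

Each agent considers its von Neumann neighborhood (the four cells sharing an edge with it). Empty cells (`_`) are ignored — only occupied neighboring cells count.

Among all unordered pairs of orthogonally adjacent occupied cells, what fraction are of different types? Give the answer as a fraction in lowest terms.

Scan each occupied cell's neighbors to the right and below so each pair is counted once.
Row 1: S(1,1)–S(1,2)= S(1,2)–S(1,3)= S(1,2)–S(2,2)= S(1,3)–S(1,4)= S(1,3)–S(2,3)= S(1,4)–N(1,5)≠ S(1,4)–S(2,4)= N(1,5)–N(1,6)= N(1,5)–S(2,5)≠  → 2/9 unlike.
Row 2: S(2,2)–S(2,3)= S(2,2)–S(3,2)= S(2,3)–S(2,4)= S(2,3)–S(3,3)= S(2,4)–S(2,5)= S(2,4)–N(3,4)≠ S(2,5)–S(3,5)=  → 1/7 unlike.
Row 3: S(3,1)–S(3,2)= S(3,1)–S(4,1)= S(3,2)–S(3,3)= S(3,2)–S(4,2)= S(3,3)–N(3,4)≠ S(3,3)–S(4,3)= N(3,4)–S(3,5)≠ N(3,4)–S(4,4)≠ S(3,5)–N(3,6)≠ S(3,5)–S(4,5)=  → 4/10 unlike.
Row 4: S(4,1)–S(4,2)= S(4,2)–S(4,3)= S(4,3)–S(4,4)= S(4,4)–S(4,5)=  → 0/4 unlike.
Total adjacent occupied pairs: 30; unlike-type pairs: 7.
7/30 is already in lowest terms.

7/30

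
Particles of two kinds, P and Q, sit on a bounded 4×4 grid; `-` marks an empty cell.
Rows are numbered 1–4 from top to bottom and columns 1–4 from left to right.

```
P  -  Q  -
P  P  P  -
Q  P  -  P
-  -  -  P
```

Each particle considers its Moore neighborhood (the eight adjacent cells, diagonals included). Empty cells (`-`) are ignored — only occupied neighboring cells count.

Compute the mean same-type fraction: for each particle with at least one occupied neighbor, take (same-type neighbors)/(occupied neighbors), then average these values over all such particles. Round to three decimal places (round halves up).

Row 1: (1,1)P 2/2 · (1,3)Q 0/2
Row 2: (2,1)P 3/4 · (2,2)P 4/6 · (2,3)P 3/4
Row 3: (3,1)Q 0/3 · (3,2)P 3/4 · (3,4)P 2/2
Row 4: (4,4)P 1/1
Sum over 9 particles: 2/2 + 0/2 + 3/4 + 4/6 + 3/4 + 0/3 + 3/4 + 2/2 + 1/1 = 71/12; mean = 71/12 ÷ 9 = 71/108 = 0.657407… → 0.657.

0.657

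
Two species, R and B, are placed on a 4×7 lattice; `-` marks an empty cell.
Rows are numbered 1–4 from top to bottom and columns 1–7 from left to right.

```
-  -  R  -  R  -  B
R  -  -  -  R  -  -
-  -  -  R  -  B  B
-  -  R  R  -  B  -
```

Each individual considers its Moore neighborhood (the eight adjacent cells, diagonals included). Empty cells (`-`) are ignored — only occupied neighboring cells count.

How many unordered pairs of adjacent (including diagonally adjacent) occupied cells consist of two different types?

1

Scan each occupied cell's neighbors to the right and below (and the two forward diagonals) so each pair is counted once.
Row 1: R(1,5)–R(2,5)=  → 0/1 unlike.
Row 2: R(2,5)–B(3,6)≠ R(2,5)–R(3,4)=  → 1/2 unlike.
Row 3: R(3,4)–R(4,4)= R(3,4)–R(4,3)= B(3,6)–B(3,7)= B(3,6)–B(4,6)= B(3,7)–B(4,6)=  → 0/5 unlike.
Row 4: R(4,3)–R(4,4)=  → 0/1 unlike.
Total adjacent occupied pairs: 9; unlike-type pairs: 1.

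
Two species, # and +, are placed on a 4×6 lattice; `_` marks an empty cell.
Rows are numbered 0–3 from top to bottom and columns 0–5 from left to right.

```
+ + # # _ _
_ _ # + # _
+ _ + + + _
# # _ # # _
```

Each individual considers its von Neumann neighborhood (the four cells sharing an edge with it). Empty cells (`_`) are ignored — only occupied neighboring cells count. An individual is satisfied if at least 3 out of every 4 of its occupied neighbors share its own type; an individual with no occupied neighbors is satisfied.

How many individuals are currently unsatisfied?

Row 0: (0,0)+ 1/1 ✓ · (0,1)+ 1/2 ✗ · (0,2)# 2/3 ✗ · (0,3)# 1/2 ✗
Row 1: (1,2)# 1/3 ✗ · (1,3)+ 1/4 ✗ · (1,4)# 0/2 ✗
Row 2: (2,0)+ 0/1 ✗ · (2,2)+ 1/2 ✗ · (2,3)+ 3/4 ✓ · (2,4)+ 1/3 ✗
Row 3: (3,0)# 1/2 ✗ · (3,1)# 1/1 ✓ · (3,3)# 1/2 ✗ · (3,4)# 1/2 ✗
Unsatisfied: (0,1), (0,2), (0,3), (1,2), (1,3), (1,4), (2,0), (2,2), (2,4), (3,0), (3,3), (3,4) — 12 in total.

12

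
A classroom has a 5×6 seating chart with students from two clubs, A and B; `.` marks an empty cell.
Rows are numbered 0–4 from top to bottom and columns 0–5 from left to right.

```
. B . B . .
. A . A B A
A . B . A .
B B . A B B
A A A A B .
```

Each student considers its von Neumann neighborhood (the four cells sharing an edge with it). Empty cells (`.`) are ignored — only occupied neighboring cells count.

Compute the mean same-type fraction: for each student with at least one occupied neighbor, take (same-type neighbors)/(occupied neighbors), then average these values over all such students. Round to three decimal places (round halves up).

Row 0: (0,1)B 0/1 · (0,3)B 0/1
Row 1: (1,1)A 0/1 · (1,3)A 0/2 · (1,4)B 0/3 · (1,5)A 0/1
Row 2: (2,0)A 0/1 · (2,2)B — no occupied neighbors · (2,4)A 0/2
Row 3: (3,0)B 1/3 · (3,1)B 1/2 · (3,3)A 1/2 · (3,4)B 2/4 · (3,5)B 1/1
Row 4: (4,0)A 1/2 · (4,1)A 2/3 · (4,2)A 2/2 · (4,3)A 2/3 · (4,4)B 1/2
Sum over 18 students: 0/1 + 0/1 + 0/1 + 0/2 + 0/3 + 0/1 + 0/1 + 0/2 + 1/3 + 1/2 + 1/2 + 2/4 + 1/1 + 1/2 + 2/3 + 2/2 + 2/3 + 1/2 = 37/6; mean = 37/6 ÷ 18 = 37/108 = 0.342592… → 0.343.

0.343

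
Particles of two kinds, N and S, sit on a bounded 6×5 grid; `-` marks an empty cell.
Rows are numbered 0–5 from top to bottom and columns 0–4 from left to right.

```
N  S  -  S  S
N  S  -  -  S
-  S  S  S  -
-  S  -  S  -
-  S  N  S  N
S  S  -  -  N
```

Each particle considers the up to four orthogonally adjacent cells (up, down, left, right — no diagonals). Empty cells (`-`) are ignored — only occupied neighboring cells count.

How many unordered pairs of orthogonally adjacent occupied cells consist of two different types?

Scan each occupied cell's neighbors to the right and below so each pair is counted once.
From row 0: 1 unlike of 5 pairs (running 1/5).
From row 1: 1 unlike of 2 pairs (running 2/7).
From row 2: 0 unlike of 4 pairs (running 2/11).
From row 3: 0 unlike of 2 pairs (running 2/13).
From row 4: 3 unlike of 5 pairs (running 5/18).
From row 5: 0 unlike of 1 pairs (running 5/19).
Total adjacent occupied pairs: 19; unlike-type pairs: 5.

5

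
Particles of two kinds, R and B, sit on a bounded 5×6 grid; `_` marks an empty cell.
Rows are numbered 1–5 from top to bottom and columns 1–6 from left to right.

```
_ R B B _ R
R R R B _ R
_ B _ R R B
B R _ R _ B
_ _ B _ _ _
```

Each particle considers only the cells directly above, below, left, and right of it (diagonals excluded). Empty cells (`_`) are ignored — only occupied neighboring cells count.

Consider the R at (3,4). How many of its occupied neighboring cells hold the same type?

2

Occupied neighbors of (3,4): (2,4)=B, (4,4)=R, (3,5)=R.
Same type (R): 2 of 3.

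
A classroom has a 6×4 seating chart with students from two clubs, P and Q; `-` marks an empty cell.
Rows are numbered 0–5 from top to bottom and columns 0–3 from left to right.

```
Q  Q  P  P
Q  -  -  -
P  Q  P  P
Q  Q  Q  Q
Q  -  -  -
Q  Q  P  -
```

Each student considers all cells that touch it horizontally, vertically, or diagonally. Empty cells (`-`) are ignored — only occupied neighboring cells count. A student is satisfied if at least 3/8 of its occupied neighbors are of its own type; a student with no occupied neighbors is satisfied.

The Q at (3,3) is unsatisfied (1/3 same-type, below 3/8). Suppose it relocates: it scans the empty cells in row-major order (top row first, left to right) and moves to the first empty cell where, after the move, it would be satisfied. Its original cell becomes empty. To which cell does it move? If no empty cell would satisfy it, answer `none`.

Vacating (3,3). Empty cells in order:
  (1,1): 4/7 same-type → satisfied — stop here.

(1,1)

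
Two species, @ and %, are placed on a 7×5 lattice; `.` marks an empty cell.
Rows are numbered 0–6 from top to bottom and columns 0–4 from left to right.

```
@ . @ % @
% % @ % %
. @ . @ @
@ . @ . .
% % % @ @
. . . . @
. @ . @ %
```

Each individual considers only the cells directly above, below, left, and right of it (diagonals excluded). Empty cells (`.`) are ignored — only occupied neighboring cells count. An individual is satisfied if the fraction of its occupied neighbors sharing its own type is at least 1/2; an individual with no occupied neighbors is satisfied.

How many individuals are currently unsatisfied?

12

Row 0: (0,0)@ 0/1 unhappy · (0,2)@ 1/2 ok · (0,3)% 1/3 unhappy · (0,4)@ 0/2 unhappy
Row 1: (1,0)% 1/2 ok · (1,1)% 1/3 unhappy · (1,2)@ 1/3 unhappy · (1,3)% 2/4 ok · (1,4)% 1/3 unhappy
Row 2: (2,1)@ 0/1 unhappy · (2,3)@ 1/2 ok · (2,4)@ 1/2 ok
Row 3: (3,0)@ 0/1 unhappy · (3,2)@ 0/1 unhappy
Row 4: (4,0)% 1/2 ok · (4,1)% 2/2 ok · (4,2)% 1/3 unhappy · (4,3)@ 1/2 ok · (4,4)@ 2/2 ok
Row 5: (5,4)@ 1/2 ok
Row 6: (6,1)@ 0/0 ok · (6,3)@ 0/1 unhappy · (6,4)% 0/2 unhappy
Unsatisfied: (0,0), (0,3), (0,4), (1,1), (1,2), (1,4), (2,1), (3,0), (3,2), (4,2), (6,3), (6,4) — 12 in total.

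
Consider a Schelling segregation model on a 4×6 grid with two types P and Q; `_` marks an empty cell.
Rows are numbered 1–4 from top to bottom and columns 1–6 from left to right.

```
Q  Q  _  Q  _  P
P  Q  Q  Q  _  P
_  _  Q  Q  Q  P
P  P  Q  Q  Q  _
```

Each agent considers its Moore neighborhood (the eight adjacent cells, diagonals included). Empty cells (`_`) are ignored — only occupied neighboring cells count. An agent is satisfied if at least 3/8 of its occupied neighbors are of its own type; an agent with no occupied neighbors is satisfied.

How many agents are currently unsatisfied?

(1,1)Q 2/3 satisfied
(1,2)Q 3/4 satisfied
(1,4)Q 2/2 satisfied
(1,6)P 1/1 satisfied
(2,1)P 0/3 not
(2,2)Q 4/5 satisfied
(2,3)Q 6/6 satisfied
(2,4)Q 5/5 satisfied
(2,6)P 2/3 satisfied
(3,3)Q 6/7 satisfied
(3,4)Q 7/7 satisfied
(3,5)Q 4/6 satisfied
(3,6)P 1/3 not
(4,1)P 1/1 satisfied
(4,2)P 1/3 not
(4,3)Q 3/4 satisfied
(4,4)Q 5/5 satisfied
(4,5)Q 3/4 satisfied
Unsatisfied: (2,1), (3,6), (4,2) — 3 in total.

3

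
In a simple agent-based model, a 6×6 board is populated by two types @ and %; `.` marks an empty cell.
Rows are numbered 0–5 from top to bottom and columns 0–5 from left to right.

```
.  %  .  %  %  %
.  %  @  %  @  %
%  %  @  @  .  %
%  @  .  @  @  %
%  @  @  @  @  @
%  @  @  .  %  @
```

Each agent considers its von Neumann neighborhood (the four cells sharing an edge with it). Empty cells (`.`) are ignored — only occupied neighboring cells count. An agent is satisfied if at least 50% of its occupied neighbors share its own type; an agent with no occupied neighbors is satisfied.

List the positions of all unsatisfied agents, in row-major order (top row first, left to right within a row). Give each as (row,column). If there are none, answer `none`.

(0,1)% 1/1 satisfied
(0,3)% 2/2 satisfied
(0,4)% 2/3 satisfied
(0,5)% 2/2 satisfied
(1,1)% 2/3 satisfied
(1,2)@ 1/3 not
(1,3)% 1/4 not
(1,4)@ 0/3 not
(1,5)% 2/3 satisfied
(2,0)% 2/2 satisfied
(2,1)% 2/4 satisfied
(2,2)@ 2/3 satisfied
(2,3)@ 2/3 satisfied
(2,5)% 2/2 satisfied
(3,0)% 2/3 satisfied
(3,1)@ 1/3 not
(3,3)@ 3/3 satisfied
(3,4)@ 2/3 satisfied
(3,5)% 1/3 not
(4,0)% 2/3 satisfied
(4,1)@ 3/4 satisfied
(4,2)@ 3/3 satisfied
(4,3)@ 3/3 satisfied
(4,4)@ 3/4 satisfied
(4,5)@ 2/3 satisfied
(5,0)% 1/2 satisfied
(5,1)@ 2/3 satisfied
(5,2)@ 2/2 satisfied
(5,4)% 0/2 not
(5,5)@ 1/2 satisfied

(1,2), (1,3), (1,4), (3,1), (3,5), (5,4)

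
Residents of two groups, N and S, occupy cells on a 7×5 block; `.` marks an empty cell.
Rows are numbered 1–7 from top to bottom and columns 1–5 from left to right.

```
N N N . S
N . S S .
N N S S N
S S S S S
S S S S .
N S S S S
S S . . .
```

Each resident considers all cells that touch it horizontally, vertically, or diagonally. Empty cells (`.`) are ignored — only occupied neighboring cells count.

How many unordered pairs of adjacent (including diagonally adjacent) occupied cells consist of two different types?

Scan each occupied cell's neighbors to the right and below (and the two forward diagonals) so each pair is counted once.
From row 1: 3 unlike of 8 pairs (running 3/8).
From row 2: 2 unlike of 9 pairs (running 5/17).
From row 3: 9 unlike of 17 pairs (running 14/34).
From row 4: 0 unlike of 15 pairs (running 14/49).
From row 5: 2 unlike of 14 pairs (running 16/63).
From row 6: 3 unlike of 9 pairs (running 19/72).
From row 7: 0 unlike of 1 pairs (running 19/73).
Total adjacent occupied pairs: 73; unlike-type pairs: 19.

19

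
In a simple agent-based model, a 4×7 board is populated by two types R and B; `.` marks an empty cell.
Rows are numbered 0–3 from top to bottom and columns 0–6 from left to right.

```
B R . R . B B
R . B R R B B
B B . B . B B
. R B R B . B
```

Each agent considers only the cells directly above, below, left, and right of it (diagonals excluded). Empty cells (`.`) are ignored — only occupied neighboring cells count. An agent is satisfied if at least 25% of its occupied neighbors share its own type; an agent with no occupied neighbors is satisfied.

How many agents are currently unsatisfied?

9

(0,0)B 0/2 unhappy
(0,1)R 0/1 unhappy
(0,3)R 1/1 ok
(0,5)B 2/2 ok
(0,6)B 2/2 ok
(1,0)R 0/2 unhappy
(1,2)B 0/1 unhappy
(1,3)R 2/4 ok
(1,4)R 1/2 ok
(1,5)B 3/4 ok
(1,6)B 3/3 ok
(2,0)B 1/2 ok
(2,1)B 1/2 ok
(2,3)B 0/2 unhappy
(2,5)B 2/2 ok
(2,6)B 3/3 ok
(3,1)R 0/2 unhappy
(3,2)B 0/2 unhappy
(3,3)R 0/3 unhappy
(3,4)B 0/1 unhappy
(3,6)B 1/1 ok
Unsatisfied: (0,0), (0,1), (1,0), (1,2), (2,3), (3,1), (3,2), (3,3), (3,4) — 9 in total.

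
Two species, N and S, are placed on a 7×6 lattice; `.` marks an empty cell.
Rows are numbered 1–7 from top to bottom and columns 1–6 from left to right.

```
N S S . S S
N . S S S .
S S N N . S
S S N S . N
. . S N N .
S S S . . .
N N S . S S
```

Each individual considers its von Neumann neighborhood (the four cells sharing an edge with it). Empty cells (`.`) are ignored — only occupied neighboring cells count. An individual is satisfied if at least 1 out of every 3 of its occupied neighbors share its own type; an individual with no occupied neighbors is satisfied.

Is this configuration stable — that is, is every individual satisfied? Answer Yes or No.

(1,1)N 1/2 ok
(1,2)S 1/2 ok
(1,3)S 2/2 ok
(1,5)S 2/2 ok
(1,6)S 1/1 ok
(2,1)N 1/2 ok
(2,3)S 2/3 ok
(2,4)S 2/3 ok
(2,5)S 2/2 ok
(3,1)S 2/3 ok
(3,2)S 2/3 ok
(3,3)N 2/4 ok
(3,4)N 1/3 ok
(3,6)S 0/1 unhappy
(4,1)S 2/2 ok
(4,2)S 2/3 ok
(4,3)N 1/4 unhappy
(4,4)S 0/3 unhappy
(4,6)N 0/1 unhappy
(5,3)S 1/3 ok
(5,4)N 1/3 ok
(5,5)N 1/1 ok
(6,1)S 1/2 ok
(6,2)S 2/3 ok
(6,3)S 3/3 ok
(7,1)N 1/2 ok
(7,2)N 1/3 ok
(7,3)S 1/2 ok
(7,5)S 1/1 ok
(7,6)S 1/1 ok
For instance (3,6) has only 0/1 same-type neighbors, below 1/3.

No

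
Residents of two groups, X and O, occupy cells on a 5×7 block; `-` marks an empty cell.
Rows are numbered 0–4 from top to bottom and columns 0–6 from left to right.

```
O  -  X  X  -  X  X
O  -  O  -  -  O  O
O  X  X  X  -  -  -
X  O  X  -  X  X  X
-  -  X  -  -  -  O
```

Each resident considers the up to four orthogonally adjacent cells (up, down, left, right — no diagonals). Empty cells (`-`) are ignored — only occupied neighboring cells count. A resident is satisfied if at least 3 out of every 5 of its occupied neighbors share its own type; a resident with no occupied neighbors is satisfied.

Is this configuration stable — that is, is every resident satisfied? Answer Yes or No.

(0,0)O 1/1 ok
(0,2)X 1/2 unhappy
(0,3)X 1/1 ok
(0,5)X 1/2 unhappy
(0,6)X 1/2 unhappy
(1,0)O 2/2 ok
(1,2)O 0/2 unhappy
(1,5)O 1/2 unhappy
(1,6)O 1/2 unhappy
(2,0)O 1/3 unhappy
(2,1)X 1/3 unhappy
(2,2)X 3/4 ok
(2,3)X 1/1 ok
(3,0)X 0/2 unhappy
(3,1)O 0/3 unhappy
(3,2)X 2/3 ok
(3,4)X 1/1 ok
(3,5)X 2/2 ok
(3,6)X 1/2 unhappy
(4,2)X 1/1 ok
(4,6)O 0/1 unhappy
For instance (0,2) has only 1/2 same-type neighbors, below 3/5.

No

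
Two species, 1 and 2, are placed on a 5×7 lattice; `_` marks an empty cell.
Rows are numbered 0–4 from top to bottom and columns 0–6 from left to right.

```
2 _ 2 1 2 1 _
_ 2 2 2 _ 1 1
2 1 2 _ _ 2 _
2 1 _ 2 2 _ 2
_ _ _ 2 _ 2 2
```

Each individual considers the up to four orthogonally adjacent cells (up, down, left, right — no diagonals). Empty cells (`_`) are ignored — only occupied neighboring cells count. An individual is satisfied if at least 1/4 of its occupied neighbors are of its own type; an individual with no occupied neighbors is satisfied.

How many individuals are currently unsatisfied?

Row 0: (0,0)2 0/0 satisfied · (0,2)2 1/2 satisfied · (0,3)1 0/3 not · (0,4)2 0/2 not · (0,5)1 1/2 satisfied
Row 1: (1,1)2 1/2 satisfied · (1,2)2 4/4 satisfied · (1,3)2 1/2 satisfied · (1,5)1 2/3 satisfied · (1,6)1 1/1 satisfied
Row 2: (2,0)2 1/2 satisfied · (2,1)1 1/4 satisfied · (2,2)2 1/2 satisfied · (2,5)2 0/1 not
Row 3: (3,0)2 1/2 satisfied · (3,1)1 1/2 satisfied · (3,3)2 2/2 satisfied · (3,4)2 1/1 satisfied · (3,6)2 1/1 satisfied
Row 4: (4,3)2 1/1 satisfied · (4,5)2 1/1 satisfied · (4,6)2 2/2 satisfied
Unsatisfied: (0,3), (0,4), (2,5) — 3 in total.

3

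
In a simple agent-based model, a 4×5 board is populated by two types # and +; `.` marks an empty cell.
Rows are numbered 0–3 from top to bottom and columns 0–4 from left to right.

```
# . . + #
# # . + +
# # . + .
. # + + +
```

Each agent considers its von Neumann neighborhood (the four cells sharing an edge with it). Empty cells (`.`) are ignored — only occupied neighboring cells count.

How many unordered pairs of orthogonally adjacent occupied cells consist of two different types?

3

Scan each occupied cell's neighbors to the right and below so each pair is counted once.
From row 0: 2 unlike of 4 pairs (running 2/4).
From row 1: 0 unlike of 5 pairs (running 2/9).
From row 2: 0 unlike of 3 pairs (running 2/12).
From row 3: 1 unlike of 3 pairs (running 3/15).
Total adjacent occupied pairs: 15; unlike-type pairs: 3.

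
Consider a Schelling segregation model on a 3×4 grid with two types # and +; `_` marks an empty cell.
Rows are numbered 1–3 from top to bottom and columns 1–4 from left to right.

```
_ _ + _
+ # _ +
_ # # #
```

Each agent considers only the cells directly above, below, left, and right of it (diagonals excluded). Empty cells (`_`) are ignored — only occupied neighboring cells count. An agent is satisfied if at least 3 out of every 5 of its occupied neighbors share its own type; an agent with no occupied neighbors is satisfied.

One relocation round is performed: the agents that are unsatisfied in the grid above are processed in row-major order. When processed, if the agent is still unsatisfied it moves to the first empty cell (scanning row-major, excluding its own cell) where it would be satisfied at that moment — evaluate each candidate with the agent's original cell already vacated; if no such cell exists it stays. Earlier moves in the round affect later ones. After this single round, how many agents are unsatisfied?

1

Initially unsatisfied (in order): (2,1), (2,2), (2,4), (3,4).
  (2,1) → (1,1).
  (2,2): now satisfied by earlier moves; stays.
  (2,4) → (1,2).
  (3,4): now satisfied by earlier moves; stays.
Resulting grid:
+ + + _
_ # _ _
_ # # #
Unsatisfied now: (2,2).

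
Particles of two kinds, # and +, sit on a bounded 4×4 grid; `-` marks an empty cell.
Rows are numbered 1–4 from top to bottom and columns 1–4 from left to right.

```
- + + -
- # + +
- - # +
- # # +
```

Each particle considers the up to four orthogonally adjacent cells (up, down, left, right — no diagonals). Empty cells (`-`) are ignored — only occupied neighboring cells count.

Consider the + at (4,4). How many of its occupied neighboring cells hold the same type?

1

Occupied neighbors of (4,4): (3,4)=+, (4,3)=#.
Same type (+): 1 of 2.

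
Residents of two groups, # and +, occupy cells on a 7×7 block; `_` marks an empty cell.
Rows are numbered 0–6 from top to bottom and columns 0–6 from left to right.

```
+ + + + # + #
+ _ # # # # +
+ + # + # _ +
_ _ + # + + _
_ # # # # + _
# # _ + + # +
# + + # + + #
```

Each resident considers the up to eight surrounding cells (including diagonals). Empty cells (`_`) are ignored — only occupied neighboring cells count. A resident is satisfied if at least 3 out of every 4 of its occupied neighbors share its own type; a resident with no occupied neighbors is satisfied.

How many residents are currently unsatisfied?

35

(0,0)+ 2/2 ✓
(0,1)+ 3/4 ✓
(0,2)+ 2/4 ✗
(0,3)+ 1/5 ✗
(0,4)# 3/5 ✗
(0,5)+ 1/5 ✗
(0,6)# 1/3 ✗
(1,0)+ 4/4 ✓
(1,2)# 2/7 ✗
(1,3)# 5/8 ✗
(1,4)# 4/7 ✗
(1,5)# 4/7 ✗
(1,6)+ 2/4 ✗
(2,0)+ 2/2 ✓
(2,1)+ 3/5 ✗
(2,2)# 3/6 ✗
(2,3)+ 2/8 ✗
(2,4)# 4/7 ✗
(2,6)+ 2/3 ✗
(3,2)+ 2/7 ✗
(3,3)# 5/8 ✗
(3,4)+ 3/7 ✗
(3,5)+ 3/5 ✗
(4,1)# 3/4 ✓
(4,2)# 4/6 ✗
(4,3)# 3/7 ✗
(4,4)# 3/8 ✗
(4,5)+ 4/6 ✗
(5,0)# 3/4 ✓
(5,1)# 4/6 ✗
(5,3)+ 3/7 ✗
(5,4)+ 4/8 ✗
(5,5)# 2/7 ✗
(5,6)+ 2/4 ✗
(6,0)# 2/3 ✗
(6,1)+ 1/4 ✗
(6,2)+ 2/4 ✗
(6,3)# 0/4 ✗
(6,4)+ 3/5 ✗
(6,5)+ 3/5 ✗
(6,6)# 1/3 ✗
Unsatisfied: (0,2), (0,3), (0,4), (0,5), (0,6), (1,2), (1,3), (1,4), (1,5), (1,6), (2,1), (2,2), (2,3), (2,4), (2,6), (3,2), (3,3), (3,4), (3,5), (4,2), (4,3), (4,4), (4,5), (5,1), (5,3), (5,4), (5,5), (5,6), (6,0), (6,1), (6,2), (6,3), (6,4), (6,5), (6,6) — 35 in total.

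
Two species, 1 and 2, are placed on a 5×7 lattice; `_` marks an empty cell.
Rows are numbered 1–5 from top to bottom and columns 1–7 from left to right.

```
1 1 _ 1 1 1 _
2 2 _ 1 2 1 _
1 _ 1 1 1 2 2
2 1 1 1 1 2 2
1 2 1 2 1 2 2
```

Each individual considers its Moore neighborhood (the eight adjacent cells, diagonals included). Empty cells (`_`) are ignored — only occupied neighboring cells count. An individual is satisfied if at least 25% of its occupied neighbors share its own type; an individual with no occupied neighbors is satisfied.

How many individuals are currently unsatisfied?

4

Row 1: (1,1)1 1/3 ✓ · (1,2)1 1/3 ✓ · (1,4)1 2/3 ✓ · (1,5)1 4/5 ✓ · (1,6)1 2/3 ✓
Row 2: (2,1)2 1/4 ✓ · (2,2)2 1/5 ✗ · (2,4)1 5/6 ✓ · (2,5)2 1/8 ✗ · (2,6)1 3/6 ✓
Row 3: (3,1)1 1/4 ✓ · (3,3)1 5/6 ✓ · (3,4)1 6/7 ✓ · (3,5)1 5/8 ✓ · (3,6)2 4/7 ✓ · (3,7)2 3/4 ✓
Row 4: (4,1)2 1/4 ✓ · (4,2)1 5/7 ✓ · (4,3)1 5/7 ✓ · (4,4)1 7/8 ✓ · (4,5)1 4/8 ✓ · (4,6)2 5/8 ✓ · (4,7)2 5/5 ✓
Row 5: (5,1)1 1/3 ✓ · (5,2)2 1/5 ✗ · (5,3)1 3/5 ✓ · (5,4)2 0/5 ✗ · (5,5)1 2/5 ✓ · (5,6)2 3/5 ✓ · (5,7)2 3/3 ✓
Unsatisfied: (2,2), (2,5), (5,2), (5,4) — 4 in total.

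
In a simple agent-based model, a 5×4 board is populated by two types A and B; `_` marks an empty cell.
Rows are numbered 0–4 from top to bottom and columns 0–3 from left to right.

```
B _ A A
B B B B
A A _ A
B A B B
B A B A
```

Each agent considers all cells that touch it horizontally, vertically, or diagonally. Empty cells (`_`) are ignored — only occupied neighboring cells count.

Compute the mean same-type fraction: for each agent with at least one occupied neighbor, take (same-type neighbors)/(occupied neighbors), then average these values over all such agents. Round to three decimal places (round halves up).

0.344

Row 0: (0,0)B 2/2 · (0,2)A 1/4 · (0,3)A 1/3
Row 1: (1,0)B 2/4 · (1,1)B 3/6 · (1,2)B 2/6 · (1,3)B 1/4
Row 2: (2,0)A 2/5 · (2,1)A 2/7 · (2,3)A 0/4
Row 3: (3,0)B 1/5 · (3,1)A 3/7 · (3,2)B 2/7 · (3,3)B 2/4
Row 4: (4,0)B 1/3 · (4,1)A 1/5 · (4,2)B 2/5 · (4,3)A 0/3
Sum over 18 agents: 2/2 + 1/4 + 1/3 + 2/4 + 3/6 + 2/6 + 1/4 + 2/5 + 2/7 + 0/4 + 1/5 + 3/7 + 2/7 + 2/4 + 1/3 + 1/5 + 2/5 + 0/3 = 31/5; mean = 31/5 ÷ 18 = 31/90 = 0.344444… → 0.344.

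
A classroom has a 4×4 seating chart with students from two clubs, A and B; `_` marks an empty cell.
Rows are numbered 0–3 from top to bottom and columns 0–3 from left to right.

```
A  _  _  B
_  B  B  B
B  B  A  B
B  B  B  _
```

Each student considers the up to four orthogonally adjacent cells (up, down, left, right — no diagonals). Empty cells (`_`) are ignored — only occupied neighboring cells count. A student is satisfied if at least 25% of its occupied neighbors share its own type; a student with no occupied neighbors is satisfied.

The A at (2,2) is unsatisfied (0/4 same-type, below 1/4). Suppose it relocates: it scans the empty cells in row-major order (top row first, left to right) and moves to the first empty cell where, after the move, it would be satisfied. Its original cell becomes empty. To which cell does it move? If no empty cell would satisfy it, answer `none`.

(0,1)

Vacating (2,2). Empty cells in order:
  (0,1): 1/2 same-type → satisfied — stop here.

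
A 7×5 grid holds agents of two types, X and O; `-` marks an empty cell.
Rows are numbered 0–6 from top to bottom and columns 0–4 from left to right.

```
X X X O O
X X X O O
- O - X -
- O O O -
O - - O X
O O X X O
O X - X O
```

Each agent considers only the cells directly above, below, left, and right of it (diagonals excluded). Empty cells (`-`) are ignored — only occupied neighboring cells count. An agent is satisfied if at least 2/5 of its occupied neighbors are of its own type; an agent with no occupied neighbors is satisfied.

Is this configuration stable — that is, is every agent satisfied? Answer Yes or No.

No

(0,0)X 2/2 satisfied
(0,1)X 3/3 satisfied
(0,2)X 2/3 satisfied
(0,3)O 2/3 satisfied
(0,4)O 2/2 satisfied
(1,0)X 2/2 satisfied
(1,1)X 3/4 satisfied
(1,2)X 2/3 satisfied
(1,3)O 2/4 satisfied
(1,4)O 2/2 satisfied
(2,1)O 1/2 satisfied
(2,3)X 0/2 not
(3,1)O 2/2 satisfied
(3,2)O 2/2 satisfied
(3,3)O 2/3 satisfied
(4,0)O 1/1 satisfied
(4,3)O 1/3 not
(4,4)X 0/2 not
(5,0)O 3/3 satisfied
(5,1)O 1/3 not
(5,2)X 1/2 satisfied
(5,3)X 2/4 satisfied
(5,4)O 1/3 not
(6,0)O 1/2 satisfied
(6,1)X 0/2 not
(6,3)X 1/2 satisfied
(6,4)O 1/2 satisfied
For instance (2,3) has only 0/2 same-type neighbors, below 2/5.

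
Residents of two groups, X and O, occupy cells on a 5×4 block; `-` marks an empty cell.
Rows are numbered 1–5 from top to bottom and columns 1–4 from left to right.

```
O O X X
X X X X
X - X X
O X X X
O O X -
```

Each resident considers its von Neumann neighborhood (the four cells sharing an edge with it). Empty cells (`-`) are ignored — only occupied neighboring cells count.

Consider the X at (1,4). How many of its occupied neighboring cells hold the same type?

Occupied neighbors of (1,4): (2,4)=X, (1,3)=X.
Same type (X): 2 of 2.

2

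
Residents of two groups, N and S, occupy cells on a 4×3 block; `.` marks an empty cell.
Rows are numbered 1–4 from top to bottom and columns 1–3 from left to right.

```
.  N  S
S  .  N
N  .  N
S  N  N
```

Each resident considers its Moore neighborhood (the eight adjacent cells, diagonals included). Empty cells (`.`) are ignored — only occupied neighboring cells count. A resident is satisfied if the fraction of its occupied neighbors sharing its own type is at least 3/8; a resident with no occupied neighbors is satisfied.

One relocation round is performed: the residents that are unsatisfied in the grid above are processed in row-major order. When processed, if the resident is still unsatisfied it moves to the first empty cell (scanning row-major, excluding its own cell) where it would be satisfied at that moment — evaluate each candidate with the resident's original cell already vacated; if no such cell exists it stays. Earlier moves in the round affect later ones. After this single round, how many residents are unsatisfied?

Initially unsatisfied (in order): (1,2), (1,3), (2,1), (3,1), (4,1).
  (1,2) → (2,2).
  (1,3) → (1,1).
  (2,1): no empty cell satisfies it; stays.
  (3,1): now satisfied by earlier moves; stays.
  (4,1) → (1,2).
Resulting grid:
S S .
S N N
N . N
. N N
All satisfied now.

0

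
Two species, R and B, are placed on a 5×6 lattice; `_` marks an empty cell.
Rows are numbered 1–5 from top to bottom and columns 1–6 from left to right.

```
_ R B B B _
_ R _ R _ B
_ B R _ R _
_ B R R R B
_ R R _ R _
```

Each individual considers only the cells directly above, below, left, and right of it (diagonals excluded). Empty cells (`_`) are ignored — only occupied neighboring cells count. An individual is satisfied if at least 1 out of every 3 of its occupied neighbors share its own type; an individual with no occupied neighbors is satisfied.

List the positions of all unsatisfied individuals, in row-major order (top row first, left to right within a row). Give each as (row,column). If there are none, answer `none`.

(1,2)R 1/2 satisfied
(1,3)B 1/2 satisfied
(1,4)B 2/3 satisfied
(1,5)B 1/1 satisfied
(2,2)R 1/2 satisfied
(2,4)R 0/1 not
(2,6)B 0/0 satisfied
(3,2)B 1/3 satisfied
(3,3)R 1/2 satisfied
(3,5)R 1/1 satisfied
(4,2)B 1/3 satisfied
(4,3)R 3/4 satisfied
(4,4)R 2/2 satisfied
(4,5)R 3/4 satisfied
(4,6)B 0/1 not
(5,2)R 1/2 satisfied
(5,3)R 2/2 satisfied
(5,5)R 1/1 satisfied

(2,4), (4,6)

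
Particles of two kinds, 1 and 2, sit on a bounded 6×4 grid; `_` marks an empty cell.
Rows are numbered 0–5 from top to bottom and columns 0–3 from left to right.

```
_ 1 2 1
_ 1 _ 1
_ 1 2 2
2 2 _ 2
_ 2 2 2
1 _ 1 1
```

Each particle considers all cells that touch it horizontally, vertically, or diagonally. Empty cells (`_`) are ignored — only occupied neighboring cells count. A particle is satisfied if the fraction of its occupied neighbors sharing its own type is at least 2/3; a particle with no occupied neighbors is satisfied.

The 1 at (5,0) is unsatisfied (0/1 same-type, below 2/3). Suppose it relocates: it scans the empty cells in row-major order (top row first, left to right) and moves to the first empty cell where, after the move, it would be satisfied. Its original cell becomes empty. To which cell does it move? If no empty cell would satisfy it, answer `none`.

Vacating (5,0). Empty cells in order:
  (0,0): 2/2 same-type → satisfied — stop here.

(0,0)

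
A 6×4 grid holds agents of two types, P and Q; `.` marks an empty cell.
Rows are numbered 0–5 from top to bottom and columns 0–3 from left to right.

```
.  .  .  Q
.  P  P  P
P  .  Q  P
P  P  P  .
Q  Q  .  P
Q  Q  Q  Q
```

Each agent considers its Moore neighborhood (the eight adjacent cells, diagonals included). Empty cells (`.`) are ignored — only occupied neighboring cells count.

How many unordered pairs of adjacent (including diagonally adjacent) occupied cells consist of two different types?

15

Scan each occupied cell's neighbors to the right and below (and the two forward diagonals) so each pair is counted once.
From row 0: 2 unlike of 2 pairs (running 2/2).
From row 1: 3 unlike of 8 pairs (running 5/10).
From row 2: 3 unlike of 6 pairs (running 8/16).
From row 3: 5 unlike of 8 pairs (running 13/24).
From row 4: 2 unlike of 8 pairs (running 15/32).
From row 5: 0 unlike of 3 pairs (running 15/35).
Total adjacent occupied pairs: 35; unlike-type pairs: 15.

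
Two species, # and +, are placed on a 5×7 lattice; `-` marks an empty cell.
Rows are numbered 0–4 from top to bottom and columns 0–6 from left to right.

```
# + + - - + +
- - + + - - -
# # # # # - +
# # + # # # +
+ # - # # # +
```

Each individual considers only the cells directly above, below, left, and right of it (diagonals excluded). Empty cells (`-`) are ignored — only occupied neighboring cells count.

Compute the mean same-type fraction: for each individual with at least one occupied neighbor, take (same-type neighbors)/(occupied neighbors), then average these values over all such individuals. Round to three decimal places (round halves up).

(0,0)# 0/1
(0,1)+ 1/2
(0,2)+ 2/2
(0,5)+ 1/1
(0,6)+ 1/1
(1,2)+ 2/3
(1,3)+ 1/2
(2,0)# 2/2
(2,1)# 3/3
(2,2)# 2/4
(2,3)# 3/4
(2,4)# 2/2
(2,6)+ 1/1
(3,0)# 2/3
(3,1)# 3/4
(3,2)+ 0/3
(3,3)# 3/4
(3,4)# 4/4
(3,5)# 2/3
(3,6)+ 2/3
(4,0)+ 0/2
(4,1)# 1/2
(4,3)# 2/2
(4,4)# 3/3
(4,5)# 2/3
(4,6)+ 1/2
Sum over 26 individuals: 0/1 + 1/2 + 2/2 + 1/1 + 1/1 + 2/3 + 1/2 + 2/2 + 3/3 + 2/4 + 3/4 + 2/2 + 1/1 + 2/3 + 3/4 + 0/3 + 3/4 + 4/4 + 2/3 + 2/3 + 0/2 + 1/2 + 2/2 + 3/3 + 2/3 + 1/2 = 217/12; mean = 217/12 ÷ 26 = 217/312 = 0.695512… → 0.696.

0.696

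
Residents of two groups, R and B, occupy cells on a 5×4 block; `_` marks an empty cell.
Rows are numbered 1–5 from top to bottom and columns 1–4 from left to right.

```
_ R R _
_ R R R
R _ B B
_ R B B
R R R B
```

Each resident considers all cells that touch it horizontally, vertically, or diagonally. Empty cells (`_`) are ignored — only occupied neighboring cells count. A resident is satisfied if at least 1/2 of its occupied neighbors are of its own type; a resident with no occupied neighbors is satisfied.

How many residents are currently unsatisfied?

(1,2)R 3/3 ok
(1,3)R 4/4 ok
(2,2)R 4/5 ok
(2,3)R 4/6 ok
(2,4)R 2/4 ok
(3,1)R 2/2 ok
(3,3)B 3/7 unhappy
(3,4)B 3/5 ok
(4,2)R 4/6 ok
(4,3)B 4/7 ok
(4,4)B 4/5 ok
(5,1)R 2/2 ok
(5,2)R 3/4 ok
(5,3)R 2/5 unhappy
(5,4)B 2/3 ok
Unsatisfied: (3,3), (5,3) — 2 in total.

2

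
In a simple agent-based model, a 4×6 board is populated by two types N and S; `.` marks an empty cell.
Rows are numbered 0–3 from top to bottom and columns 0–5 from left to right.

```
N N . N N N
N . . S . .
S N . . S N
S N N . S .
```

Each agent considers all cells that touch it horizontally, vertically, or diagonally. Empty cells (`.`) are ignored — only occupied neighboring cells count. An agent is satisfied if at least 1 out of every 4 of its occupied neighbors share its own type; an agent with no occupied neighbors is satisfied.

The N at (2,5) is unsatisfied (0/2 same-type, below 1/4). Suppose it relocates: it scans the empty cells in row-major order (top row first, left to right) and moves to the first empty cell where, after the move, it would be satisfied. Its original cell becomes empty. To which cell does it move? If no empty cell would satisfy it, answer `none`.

(0,2)

Vacating (2,5). Empty cells in order:
  (0,2): 2/3 same-type → satisfied — stop here.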